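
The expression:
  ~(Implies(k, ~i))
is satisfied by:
  {i: True, k: True}


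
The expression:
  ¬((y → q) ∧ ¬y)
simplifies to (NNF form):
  y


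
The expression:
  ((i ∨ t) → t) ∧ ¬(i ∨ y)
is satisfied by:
  {i: False, y: False}


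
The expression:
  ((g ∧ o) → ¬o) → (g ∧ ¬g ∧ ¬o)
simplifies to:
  g ∧ o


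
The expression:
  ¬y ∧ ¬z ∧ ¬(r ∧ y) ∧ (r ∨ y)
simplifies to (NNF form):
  r ∧ ¬y ∧ ¬z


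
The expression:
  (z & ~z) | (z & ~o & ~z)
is never true.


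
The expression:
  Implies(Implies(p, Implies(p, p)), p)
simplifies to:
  p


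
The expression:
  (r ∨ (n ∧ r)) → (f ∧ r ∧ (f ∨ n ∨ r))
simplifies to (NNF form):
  f ∨ ¬r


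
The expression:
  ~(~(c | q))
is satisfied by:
  {q: True, c: True}
  {q: True, c: False}
  {c: True, q: False}


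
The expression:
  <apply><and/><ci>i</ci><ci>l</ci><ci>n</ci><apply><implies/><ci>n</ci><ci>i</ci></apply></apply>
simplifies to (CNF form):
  <apply><and/><ci>i</ci><ci>l</ci><ci>n</ci></apply>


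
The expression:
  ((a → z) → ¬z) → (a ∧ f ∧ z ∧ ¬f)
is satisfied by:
  {z: True}


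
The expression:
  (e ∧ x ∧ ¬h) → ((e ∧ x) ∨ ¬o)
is always true.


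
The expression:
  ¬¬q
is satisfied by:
  {q: True}


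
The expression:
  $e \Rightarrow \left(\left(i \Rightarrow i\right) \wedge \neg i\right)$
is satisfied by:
  {e: False, i: False}
  {i: True, e: False}
  {e: True, i: False}


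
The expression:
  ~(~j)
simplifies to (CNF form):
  j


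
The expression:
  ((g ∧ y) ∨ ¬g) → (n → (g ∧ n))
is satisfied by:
  {g: True, n: False}
  {n: False, g: False}
  {n: True, g: True}


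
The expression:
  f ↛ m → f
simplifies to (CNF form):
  True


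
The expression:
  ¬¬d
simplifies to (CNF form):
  d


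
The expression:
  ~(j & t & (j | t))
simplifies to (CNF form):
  ~j | ~t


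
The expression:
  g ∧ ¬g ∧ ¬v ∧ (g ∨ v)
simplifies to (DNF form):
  False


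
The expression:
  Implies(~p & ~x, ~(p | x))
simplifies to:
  True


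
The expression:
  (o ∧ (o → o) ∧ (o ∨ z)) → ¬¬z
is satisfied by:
  {z: True, o: False}
  {o: False, z: False}
  {o: True, z: True}


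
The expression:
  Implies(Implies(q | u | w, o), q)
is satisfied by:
  {q: True, u: True, w: True, o: False}
  {q: True, u: True, w: False, o: False}
  {q: True, w: True, o: False, u: False}
  {q: True, w: False, o: False, u: False}
  {q: True, u: True, o: True, w: True}
  {q: True, u: True, o: True, w: False}
  {q: True, o: True, w: True, u: False}
  {q: True, o: True, w: False, u: False}
  {u: True, o: False, w: True, q: False}
  {u: True, o: False, w: False, q: False}
  {w: True, q: False, o: False, u: False}


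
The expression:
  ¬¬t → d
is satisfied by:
  {d: True, t: False}
  {t: False, d: False}
  {t: True, d: True}


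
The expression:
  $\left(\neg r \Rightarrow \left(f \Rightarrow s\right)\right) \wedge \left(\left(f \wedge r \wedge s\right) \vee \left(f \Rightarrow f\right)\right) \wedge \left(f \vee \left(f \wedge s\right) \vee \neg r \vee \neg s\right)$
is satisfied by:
  {r: False, s: False, f: False}
  {s: True, r: False, f: False}
  {f: True, s: True, r: False}
  {r: True, f: False, s: False}
  {f: True, r: True, s: False}
  {f: True, s: True, r: True}


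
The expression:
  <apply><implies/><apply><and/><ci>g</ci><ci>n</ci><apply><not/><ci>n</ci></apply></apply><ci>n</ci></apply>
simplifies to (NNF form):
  <true/>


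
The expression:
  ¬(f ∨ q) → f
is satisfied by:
  {q: True, f: True}
  {q: True, f: False}
  {f: True, q: False}


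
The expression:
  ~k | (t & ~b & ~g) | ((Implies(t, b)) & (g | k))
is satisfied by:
  {b: True, g: False, k: False, t: False}
  {b: False, g: False, k: False, t: False}
  {b: True, t: True, g: False, k: False}
  {t: True, b: False, g: False, k: False}
  {b: True, k: True, t: False, g: False}
  {k: True, t: False, g: False, b: False}
  {b: True, t: True, k: True, g: False}
  {t: True, k: True, b: False, g: False}
  {b: True, g: True, t: False, k: False}
  {g: True, t: False, k: False, b: False}
  {b: True, t: True, g: True, k: False}
  {t: True, g: True, b: False, k: False}
  {b: True, k: True, g: True, t: False}
  {k: True, g: True, t: False, b: False}
  {b: True, t: True, k: True, g: True}


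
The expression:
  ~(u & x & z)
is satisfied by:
  {u: False, z: False, x: False}
  {x: True, u: False, z: False}
  {z: True, u: False, x: False}
  {x: True, z: True, u: False}
  {u: True, x: False, z: False}
  {x: True, u: True, z: False}
  {z: True, u: True, x: False}


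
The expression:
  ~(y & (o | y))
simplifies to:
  ~y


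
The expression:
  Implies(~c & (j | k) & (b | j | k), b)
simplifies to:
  b | c | (~j & ~k)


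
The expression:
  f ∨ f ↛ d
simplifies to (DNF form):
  f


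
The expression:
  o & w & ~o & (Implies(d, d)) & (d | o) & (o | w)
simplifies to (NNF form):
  False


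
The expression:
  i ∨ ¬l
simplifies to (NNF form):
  i ∨ ¬l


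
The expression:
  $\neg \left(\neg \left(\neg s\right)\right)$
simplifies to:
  $\neg s$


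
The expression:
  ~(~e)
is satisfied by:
  {e: True}


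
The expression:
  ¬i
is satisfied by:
  {i: False}


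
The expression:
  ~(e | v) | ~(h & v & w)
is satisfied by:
  {w: False, v: False, h: False}
  {h: True, w: False, v: False}
  {v: True, w: False, h: False}
  {h: True, v: True, w: False}
  {w: True, h: False, v: False}
  {h: True, w: True, v: False}
  {v: True, w: True, h: False}


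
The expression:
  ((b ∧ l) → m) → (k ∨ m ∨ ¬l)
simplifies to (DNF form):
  b ∨ k ∨ m ∨ ¬l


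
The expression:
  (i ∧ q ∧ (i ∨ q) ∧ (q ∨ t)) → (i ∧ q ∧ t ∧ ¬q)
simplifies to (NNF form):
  ¬i ∨ ¬q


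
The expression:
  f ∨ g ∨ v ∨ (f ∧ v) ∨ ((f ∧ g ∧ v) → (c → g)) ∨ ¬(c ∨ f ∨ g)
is always true.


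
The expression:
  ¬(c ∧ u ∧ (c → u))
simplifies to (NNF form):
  ¬c ∨ ¬u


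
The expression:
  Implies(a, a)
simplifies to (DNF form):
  True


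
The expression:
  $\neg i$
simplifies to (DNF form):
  $\neg i$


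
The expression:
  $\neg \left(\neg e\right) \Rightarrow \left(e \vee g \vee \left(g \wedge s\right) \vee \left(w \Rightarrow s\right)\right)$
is always true.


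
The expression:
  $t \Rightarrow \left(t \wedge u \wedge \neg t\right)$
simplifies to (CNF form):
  $\neg t$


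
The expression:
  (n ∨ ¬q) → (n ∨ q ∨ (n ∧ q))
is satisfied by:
  {n: True, q: True}
  {n: True, q: False}
  {q: True, n: False}


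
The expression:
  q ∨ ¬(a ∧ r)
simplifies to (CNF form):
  q ∨ ¬a ∨ ¬r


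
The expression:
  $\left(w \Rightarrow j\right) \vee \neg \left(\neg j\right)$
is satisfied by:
  {j: True, w: False}
  {w: False, j: False}
  {w: True, j: True}


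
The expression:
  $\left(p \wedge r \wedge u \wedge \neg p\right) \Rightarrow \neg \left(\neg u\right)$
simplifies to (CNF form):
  $\text{True}$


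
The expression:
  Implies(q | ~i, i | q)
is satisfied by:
  {i: True, q: True}
  {i: True, q: False}
  {q: True, i: False}


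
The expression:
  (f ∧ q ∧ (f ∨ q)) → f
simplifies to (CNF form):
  True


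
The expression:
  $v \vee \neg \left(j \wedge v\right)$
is always true.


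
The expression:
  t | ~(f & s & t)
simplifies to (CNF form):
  True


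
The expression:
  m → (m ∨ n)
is always true.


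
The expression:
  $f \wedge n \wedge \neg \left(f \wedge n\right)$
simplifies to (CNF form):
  $\text{False}$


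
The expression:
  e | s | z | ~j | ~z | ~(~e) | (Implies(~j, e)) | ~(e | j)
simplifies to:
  True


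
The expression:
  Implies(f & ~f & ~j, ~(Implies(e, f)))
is always true.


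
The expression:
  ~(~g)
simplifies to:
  g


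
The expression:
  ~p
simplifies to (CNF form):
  ~p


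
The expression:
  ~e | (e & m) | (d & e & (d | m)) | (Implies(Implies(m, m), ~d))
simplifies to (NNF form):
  True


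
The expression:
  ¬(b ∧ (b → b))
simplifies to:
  ¬b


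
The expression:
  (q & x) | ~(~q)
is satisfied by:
  {q: True}


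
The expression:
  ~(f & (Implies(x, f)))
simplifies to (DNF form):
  ~f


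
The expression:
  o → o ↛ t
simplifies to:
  ¬o ∨ ¬t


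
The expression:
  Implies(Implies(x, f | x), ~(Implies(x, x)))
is never true.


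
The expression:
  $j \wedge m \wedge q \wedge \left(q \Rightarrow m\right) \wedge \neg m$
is never true.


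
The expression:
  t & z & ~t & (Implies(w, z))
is never true.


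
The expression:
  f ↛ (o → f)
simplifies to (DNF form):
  False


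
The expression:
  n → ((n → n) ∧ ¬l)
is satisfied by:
  {l: False, n: False}
  {n: True, l: False}
  {l: True, n: False}


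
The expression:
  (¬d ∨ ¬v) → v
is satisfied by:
  {v: True}


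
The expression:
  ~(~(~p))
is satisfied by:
  {p: False}


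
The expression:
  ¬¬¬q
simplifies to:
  ¬q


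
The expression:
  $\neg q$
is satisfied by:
  {q: False}


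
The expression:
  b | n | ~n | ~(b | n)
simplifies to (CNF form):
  True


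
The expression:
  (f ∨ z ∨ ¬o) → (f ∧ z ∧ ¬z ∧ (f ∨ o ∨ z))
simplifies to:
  o ∧ ¬f ∧ ¬z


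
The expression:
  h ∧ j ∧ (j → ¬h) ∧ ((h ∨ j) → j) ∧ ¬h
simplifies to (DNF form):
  False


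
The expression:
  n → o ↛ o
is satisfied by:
  {n: False}


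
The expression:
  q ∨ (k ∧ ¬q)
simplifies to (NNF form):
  k ∨ q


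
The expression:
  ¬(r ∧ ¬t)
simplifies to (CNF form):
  t ∨ ¬r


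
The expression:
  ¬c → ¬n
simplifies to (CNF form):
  c ∨ ¬n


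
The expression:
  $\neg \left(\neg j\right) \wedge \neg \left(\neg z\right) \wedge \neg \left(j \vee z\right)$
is never true.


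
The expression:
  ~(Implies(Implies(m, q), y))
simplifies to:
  ~y & (q | ~m)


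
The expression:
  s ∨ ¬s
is always true.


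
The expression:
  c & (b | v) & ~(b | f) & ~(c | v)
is never true.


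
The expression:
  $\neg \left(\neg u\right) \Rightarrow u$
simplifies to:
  $\text{True}$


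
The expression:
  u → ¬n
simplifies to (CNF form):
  ¬n ∨ ¬u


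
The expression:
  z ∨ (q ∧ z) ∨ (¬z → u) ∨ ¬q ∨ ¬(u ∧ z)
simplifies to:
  True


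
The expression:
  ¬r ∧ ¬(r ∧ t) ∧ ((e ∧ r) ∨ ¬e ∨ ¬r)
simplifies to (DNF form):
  ¬r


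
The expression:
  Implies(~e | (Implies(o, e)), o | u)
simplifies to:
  o | u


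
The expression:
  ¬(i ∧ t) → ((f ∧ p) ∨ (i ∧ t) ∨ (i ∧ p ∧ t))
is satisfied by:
  {i: True, f: True, t: True, p: True}
  {i: True, f: True, t: True, p: False}
  {i: True, f: True, p: True, t: False}
  {i: True, t: True, p: True, f: False}
  {i: True, t: True, p: False, f: False}
  {f: True, p: True, t: True, i: False}
  {f: True, p: True, t: False, i: False}


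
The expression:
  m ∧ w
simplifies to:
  m ∧ w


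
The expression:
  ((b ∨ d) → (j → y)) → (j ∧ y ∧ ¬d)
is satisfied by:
  {j: True, b: True, y: False, d: False}
  {j: True, b: True, d: True, y: False}
  {j: True, d: True, y: False, b: False}
  {j: True, b: True, y: True, d: False}
  {j: True, y: True, d: False, b: False}


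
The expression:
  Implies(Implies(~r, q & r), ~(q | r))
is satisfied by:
  {r: False}


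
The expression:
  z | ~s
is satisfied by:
  {z: True, s: False}
  {s: False, z: False}
  {s: True, z: True}


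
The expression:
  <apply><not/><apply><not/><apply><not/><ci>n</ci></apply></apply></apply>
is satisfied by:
  {n: False}


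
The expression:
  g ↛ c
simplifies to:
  g ∧ ¬c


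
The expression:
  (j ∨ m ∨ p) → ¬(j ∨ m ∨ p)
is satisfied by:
  {p: False, j: False, m: False}


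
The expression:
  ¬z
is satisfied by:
  {z: False}


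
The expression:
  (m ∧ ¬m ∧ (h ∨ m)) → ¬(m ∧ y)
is always true.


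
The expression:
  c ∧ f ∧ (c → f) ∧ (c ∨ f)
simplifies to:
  c ∧ f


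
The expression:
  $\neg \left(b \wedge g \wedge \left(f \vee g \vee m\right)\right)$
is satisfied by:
  {g: False, b: False}
  {b: True, g: False}
  {g: True, b: False}


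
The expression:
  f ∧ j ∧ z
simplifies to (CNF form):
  f ∧ j ∧ z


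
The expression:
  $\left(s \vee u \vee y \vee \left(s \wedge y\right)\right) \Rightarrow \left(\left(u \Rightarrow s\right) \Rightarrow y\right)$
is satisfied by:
  {y: True, s: False}
  {s: False, y: False}
  {s: True, y: True}


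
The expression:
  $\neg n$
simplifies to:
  $\neg n$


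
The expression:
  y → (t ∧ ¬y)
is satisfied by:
  {y: False}


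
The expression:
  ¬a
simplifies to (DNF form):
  ¬a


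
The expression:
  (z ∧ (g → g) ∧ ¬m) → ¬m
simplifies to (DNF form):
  True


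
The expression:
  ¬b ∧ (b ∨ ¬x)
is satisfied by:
  {x: False, b: False}


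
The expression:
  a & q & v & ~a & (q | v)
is never true.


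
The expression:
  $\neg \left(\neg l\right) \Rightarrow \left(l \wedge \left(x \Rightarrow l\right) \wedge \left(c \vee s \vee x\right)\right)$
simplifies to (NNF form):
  $c \vee s \vee x \vee \neg l$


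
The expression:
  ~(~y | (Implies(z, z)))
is never true.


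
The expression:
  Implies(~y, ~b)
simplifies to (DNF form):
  y | ~b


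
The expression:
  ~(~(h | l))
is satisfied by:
  {l: True, h: True}
  {l: True, h: False}
  {h: True, l: False}


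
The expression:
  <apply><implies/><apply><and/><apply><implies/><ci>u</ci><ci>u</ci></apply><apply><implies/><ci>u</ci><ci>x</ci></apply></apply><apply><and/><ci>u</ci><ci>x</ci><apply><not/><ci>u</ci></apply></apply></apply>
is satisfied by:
  {u: True, x: False}


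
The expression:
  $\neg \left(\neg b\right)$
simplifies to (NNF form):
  $b$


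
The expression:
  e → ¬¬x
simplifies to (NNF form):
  x ∨ ¬e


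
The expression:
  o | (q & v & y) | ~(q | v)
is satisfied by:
  {y: True, o: True, v: False, q: False}
  {o: True, v: False, q: False, y: False}
  {y: True, o: True, q: True, v: False}
  {o: True, q: True, v: False, y: False}
  {o: True, y: True, v: True, q: False}
  {o: True, v: True, q: False, y: False}
  {y: True, o: True, q: True, v: True}
  {o: True, q: True, v: True, y: False}
  {y: True, v: False, q: False, o: False}
  {y: False, v: False, q: False, o: False}
  {y: True, v: True, q: True, o: False}


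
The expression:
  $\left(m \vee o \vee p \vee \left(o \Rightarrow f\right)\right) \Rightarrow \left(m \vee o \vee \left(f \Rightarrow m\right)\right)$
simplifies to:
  $m \vee o \vee \neg f$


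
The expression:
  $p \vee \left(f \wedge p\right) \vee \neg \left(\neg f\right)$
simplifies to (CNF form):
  $f \vee p$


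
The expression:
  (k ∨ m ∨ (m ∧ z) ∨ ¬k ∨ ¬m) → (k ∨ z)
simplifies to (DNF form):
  k ∨ z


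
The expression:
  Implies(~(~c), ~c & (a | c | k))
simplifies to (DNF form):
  ~c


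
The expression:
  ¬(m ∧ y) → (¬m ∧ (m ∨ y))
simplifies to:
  y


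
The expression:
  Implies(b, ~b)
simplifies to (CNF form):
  ~b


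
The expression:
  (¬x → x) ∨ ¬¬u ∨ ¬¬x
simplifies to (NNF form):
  u ∨ x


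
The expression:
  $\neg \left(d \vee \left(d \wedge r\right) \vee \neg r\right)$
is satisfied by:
  {r: True, d: False}


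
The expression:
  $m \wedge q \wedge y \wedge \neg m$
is never true.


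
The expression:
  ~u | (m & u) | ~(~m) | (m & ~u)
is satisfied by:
  {m: True, u: False}
  {u: False, m: False}
  {u: True, m: True}


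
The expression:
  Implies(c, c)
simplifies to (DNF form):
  True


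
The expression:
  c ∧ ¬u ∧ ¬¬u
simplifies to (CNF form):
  False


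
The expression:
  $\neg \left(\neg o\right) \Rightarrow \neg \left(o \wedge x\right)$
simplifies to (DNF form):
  $\neg o \vee \neg x$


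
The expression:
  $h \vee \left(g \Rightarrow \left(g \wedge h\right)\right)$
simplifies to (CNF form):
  $h \vee \neg g$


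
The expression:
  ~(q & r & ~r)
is always true.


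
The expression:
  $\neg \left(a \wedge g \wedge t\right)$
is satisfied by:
  {g: False, t: False, a: False}
  {a: True, g: False, t: False}
  {t: True, g: False, a: False}
  {a: True, t: True, g: False}
  {g: True, a: False, t: False}
  {a: True, g: True, t: False}
  {t: True, g: True, a: False}


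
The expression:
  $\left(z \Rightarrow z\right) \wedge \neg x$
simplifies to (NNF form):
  $\neg x$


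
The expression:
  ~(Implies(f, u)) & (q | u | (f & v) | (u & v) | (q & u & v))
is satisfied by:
  {q: True, v: True, f: True, u: False}
  {q: True, f: True, u: False, v: False}
  {v: True, f: True, u: False, q: False}


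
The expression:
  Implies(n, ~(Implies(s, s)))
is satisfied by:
  {n: False}


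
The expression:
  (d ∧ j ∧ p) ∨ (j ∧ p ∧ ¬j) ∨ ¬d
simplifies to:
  (j ∧ p) ∨ ¬d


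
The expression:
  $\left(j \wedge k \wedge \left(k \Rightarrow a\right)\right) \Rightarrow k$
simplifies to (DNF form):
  $\text{True}$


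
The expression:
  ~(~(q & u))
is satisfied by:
  {u: True, q: True}


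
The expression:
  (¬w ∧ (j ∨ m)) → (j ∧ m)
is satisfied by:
  {w: True, m: False, j: False}
  {j: True, w: True, m: False}
  {m: True, w: True, j: False}
  {j: True, m: True, w: True}
  {j: False, w: False, m: False}
  {j: True, m: True, w: False}


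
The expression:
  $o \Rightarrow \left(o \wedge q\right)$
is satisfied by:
  {q: True, o: False}
  {o: False, q: False}
  {o: True, q: True}


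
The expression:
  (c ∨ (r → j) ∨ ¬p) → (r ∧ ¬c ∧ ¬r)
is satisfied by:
  {p: True, r: True, j: False, c: False}


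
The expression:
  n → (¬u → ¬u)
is always true.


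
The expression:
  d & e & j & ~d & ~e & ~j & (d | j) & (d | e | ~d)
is never true.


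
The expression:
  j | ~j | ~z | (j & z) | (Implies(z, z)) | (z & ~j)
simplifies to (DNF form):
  True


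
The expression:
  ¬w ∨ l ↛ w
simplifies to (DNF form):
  ¬w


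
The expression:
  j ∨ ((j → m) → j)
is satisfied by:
  {j: True}


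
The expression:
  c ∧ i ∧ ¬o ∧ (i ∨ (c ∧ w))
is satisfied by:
  {c: True, i: True, o: False}


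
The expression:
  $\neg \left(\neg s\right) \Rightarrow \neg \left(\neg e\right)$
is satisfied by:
  {e: True, s: False}
  {s: False, e: False}
  {s: True, e: True}


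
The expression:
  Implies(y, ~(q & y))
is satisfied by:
  {q: False, y: False}
  {y: True, q: False}
  {q: True, y: False}


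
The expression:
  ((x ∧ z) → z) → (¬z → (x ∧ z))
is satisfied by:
  {z: True}


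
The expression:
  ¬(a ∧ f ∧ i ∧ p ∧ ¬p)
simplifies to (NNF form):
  True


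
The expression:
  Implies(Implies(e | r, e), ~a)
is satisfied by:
  {r: True, a: False, e: False}
  {r: False, a: False, e: False}
  {e: True, r: True, a: False}
  {e: True, r: False, a: False}
  {a: True, r: True, e: False}


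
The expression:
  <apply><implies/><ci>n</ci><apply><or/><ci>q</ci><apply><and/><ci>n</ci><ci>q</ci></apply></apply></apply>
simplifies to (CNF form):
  <apply><or/><ci>q</ci><apply><not/><ci>n</ci></apply></apply>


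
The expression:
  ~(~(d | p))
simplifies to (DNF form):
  d | p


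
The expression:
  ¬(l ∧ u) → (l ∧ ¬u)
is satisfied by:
  {l: True}


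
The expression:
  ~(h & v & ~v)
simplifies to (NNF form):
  True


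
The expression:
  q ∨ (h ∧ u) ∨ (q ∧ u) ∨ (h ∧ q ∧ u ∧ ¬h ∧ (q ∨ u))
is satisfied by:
  {q: True, u: True, h: True}
  {q: True, u: True, h: False}
  {q: True, h: True, u: False}
  {q: True, h: False, u: False}
  {u: True, h: True, q: False}


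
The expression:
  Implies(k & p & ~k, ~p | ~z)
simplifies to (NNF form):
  True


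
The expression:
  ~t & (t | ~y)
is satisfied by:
  {y: False, t: False}


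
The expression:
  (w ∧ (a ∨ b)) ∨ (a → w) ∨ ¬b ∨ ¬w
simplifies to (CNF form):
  True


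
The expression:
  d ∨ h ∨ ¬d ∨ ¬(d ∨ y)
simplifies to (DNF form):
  True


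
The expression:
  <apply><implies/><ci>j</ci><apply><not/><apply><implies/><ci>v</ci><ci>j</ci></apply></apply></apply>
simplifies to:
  <apply><not/><ci>j</ci></apply>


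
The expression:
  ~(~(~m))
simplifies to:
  ~m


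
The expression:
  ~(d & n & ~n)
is always true.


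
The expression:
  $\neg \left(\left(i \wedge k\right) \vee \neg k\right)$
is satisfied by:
  {k: True, i: False}


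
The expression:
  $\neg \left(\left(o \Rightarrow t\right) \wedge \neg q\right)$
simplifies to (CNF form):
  $\left(o \vee q\right) \wedge \left(q \vee \neg t\right)$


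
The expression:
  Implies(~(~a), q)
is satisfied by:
  {q: True, a: False}
  {a: False, q: False}
  {a: True, q: True}


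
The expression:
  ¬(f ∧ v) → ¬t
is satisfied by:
  {v: True, f: True, t: False}
  {v: True, f: False, t: False}
  {f: True, v: False, t: False}
  {v: False, f: False, t: False}
  {v: True, t: True, f: True}


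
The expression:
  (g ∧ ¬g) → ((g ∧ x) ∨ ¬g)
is always true.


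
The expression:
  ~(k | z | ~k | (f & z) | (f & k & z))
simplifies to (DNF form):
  False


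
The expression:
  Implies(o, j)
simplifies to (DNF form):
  j | ~o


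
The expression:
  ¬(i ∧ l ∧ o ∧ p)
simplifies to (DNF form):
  ¬i ∨ ¬l ∨ ¬o ∨ ¬p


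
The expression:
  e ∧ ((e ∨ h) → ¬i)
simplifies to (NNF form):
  e ∧ ¬i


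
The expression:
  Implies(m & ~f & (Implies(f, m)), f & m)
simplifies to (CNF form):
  f | ~m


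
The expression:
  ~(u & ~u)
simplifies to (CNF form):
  True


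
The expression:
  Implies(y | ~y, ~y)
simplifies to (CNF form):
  ~y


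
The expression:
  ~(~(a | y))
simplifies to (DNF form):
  a | y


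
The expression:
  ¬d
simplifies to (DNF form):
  ¬d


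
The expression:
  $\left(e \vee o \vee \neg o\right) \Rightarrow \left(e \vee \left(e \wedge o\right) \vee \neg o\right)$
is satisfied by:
  {e: True, o: False}
  {o: False, e: False}
  {o: True, e: True}


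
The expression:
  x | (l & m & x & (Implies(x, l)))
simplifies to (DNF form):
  x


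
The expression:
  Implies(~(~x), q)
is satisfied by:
  {q: True, x: False}
  {x: False, q: False}
  {x: True, q: True}


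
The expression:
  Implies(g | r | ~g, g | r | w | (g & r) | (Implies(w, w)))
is always true.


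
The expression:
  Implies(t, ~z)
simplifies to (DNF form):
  ~t | ~z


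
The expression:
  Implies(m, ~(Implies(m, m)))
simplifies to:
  ~m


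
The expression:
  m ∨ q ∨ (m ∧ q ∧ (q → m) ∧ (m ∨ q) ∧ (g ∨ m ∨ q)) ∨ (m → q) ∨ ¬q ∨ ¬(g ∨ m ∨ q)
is always true.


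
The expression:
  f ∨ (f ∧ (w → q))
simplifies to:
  f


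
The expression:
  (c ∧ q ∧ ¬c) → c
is always true.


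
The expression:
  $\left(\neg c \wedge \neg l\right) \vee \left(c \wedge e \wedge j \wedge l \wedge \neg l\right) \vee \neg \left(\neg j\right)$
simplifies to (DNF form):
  $j \vee \left(\neg c \wedge \neg l\right)$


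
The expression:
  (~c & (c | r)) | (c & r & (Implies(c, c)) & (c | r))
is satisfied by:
  {r: True}


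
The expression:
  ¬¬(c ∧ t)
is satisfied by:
  {t: True, c: True}


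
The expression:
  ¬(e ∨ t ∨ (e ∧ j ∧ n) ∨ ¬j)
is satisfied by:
  {j: True, e: False, t: False}


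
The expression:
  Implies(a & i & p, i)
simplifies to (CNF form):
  True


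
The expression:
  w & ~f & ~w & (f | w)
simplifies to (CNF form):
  False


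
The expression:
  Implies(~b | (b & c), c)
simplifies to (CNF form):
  b | c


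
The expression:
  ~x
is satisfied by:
  {x: False}


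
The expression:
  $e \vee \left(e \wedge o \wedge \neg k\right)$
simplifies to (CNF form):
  $e$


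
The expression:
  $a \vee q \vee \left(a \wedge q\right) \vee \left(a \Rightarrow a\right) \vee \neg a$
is always true.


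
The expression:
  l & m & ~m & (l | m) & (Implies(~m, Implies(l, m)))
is never true.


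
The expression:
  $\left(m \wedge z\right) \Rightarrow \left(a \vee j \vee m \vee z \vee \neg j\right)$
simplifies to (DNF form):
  $\text{True}$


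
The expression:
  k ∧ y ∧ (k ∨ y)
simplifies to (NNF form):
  k ∧ y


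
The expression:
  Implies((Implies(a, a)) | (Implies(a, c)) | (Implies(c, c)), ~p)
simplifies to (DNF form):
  ~p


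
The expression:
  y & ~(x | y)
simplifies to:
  False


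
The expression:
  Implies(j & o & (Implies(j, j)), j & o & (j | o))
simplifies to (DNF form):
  True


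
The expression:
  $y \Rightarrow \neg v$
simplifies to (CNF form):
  $\neg v \vee \neg y$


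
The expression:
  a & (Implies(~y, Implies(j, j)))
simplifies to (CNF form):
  a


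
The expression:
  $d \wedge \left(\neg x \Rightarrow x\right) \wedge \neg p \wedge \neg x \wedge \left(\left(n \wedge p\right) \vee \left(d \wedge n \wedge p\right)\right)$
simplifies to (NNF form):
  $\text{False}$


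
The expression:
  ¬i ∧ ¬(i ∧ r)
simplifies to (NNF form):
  ¬i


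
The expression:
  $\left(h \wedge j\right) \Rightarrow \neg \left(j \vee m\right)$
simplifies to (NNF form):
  $\neg h \vee \neg j$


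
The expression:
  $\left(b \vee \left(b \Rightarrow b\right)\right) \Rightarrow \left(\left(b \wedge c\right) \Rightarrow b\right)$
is always true.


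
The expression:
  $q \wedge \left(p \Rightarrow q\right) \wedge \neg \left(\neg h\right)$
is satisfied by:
  {h: True, q: True}


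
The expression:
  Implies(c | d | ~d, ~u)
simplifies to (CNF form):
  ~u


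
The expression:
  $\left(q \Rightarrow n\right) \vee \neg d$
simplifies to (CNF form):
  $n \vee \neg d \vee \neg q$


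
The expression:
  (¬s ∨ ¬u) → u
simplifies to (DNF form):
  u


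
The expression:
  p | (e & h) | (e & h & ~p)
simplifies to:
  p | (e & h)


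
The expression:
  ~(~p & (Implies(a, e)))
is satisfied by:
  {p: True, a: True, e: False}
  {p: True, a: False, e: False}
  {p: True, e: True, a: True}
  {p: True, e: True, a: False}
  {a: True, e: False, p: False}


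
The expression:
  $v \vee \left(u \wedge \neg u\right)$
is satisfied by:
  {v: True}


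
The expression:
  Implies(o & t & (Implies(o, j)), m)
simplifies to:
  m | ~j | ~o | ~t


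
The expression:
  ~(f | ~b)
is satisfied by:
  {b: True, f: False}


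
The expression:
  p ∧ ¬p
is never true.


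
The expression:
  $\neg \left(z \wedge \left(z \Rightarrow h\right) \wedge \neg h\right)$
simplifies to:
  $\text{True}$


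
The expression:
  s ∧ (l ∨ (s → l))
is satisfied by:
  {s: True, l: True}


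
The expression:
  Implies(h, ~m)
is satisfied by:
  {h: False, m: False}
  {m: True, h: False}
  {h: True, m: False}


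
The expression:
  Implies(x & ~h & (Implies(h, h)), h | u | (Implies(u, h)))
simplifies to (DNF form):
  True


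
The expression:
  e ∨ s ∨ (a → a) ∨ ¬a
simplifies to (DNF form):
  True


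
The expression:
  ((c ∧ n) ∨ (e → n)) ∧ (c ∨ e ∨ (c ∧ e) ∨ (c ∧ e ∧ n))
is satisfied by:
  {c: True, n: True, e: False}
  {c: True, n: False, e: False}
  {c: True, e: True, n: True}
  {e: True, n: True, c: False}


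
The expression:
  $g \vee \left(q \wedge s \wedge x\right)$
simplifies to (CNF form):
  $\left(g \vee q\right) \wedge \left(g \vee s\right) \wedge \left(g \vee x\right)$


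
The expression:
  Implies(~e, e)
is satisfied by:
  {e: True}


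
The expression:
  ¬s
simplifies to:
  ¬s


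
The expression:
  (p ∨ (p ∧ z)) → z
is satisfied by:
  {z: True, p: False}
  {p: False, z: False}
  {p: True, z: True}


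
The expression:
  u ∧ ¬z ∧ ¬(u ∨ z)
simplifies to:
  False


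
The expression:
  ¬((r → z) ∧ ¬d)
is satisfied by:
  {r: True, d: True, z: False}
  {d: True, z: False, r: False}
  {r: True, d: True, z: True}
  {d: True, z: True, r: False}
  {r: True, z: False, d: False}


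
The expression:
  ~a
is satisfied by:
  {a: False}


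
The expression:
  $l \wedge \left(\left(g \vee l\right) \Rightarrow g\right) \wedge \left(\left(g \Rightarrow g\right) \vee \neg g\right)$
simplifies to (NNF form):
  $g \wedge l$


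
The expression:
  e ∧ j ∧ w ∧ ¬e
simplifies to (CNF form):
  False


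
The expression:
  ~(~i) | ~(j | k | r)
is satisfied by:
  {i: True, k: False, j: False, r: False}
  {i: True, r: True, k: False, j: False}
  {i: True, j: True, k: False, r: False}
  {i: True, r: True, j: True, k: False}
  {i: True, k: True, j: False, r: False}
  {i: True, r: True, k: True, j: False}
  {i: True, j: True, k: True, r: False}
  {i: True, r: True, j: True, k: True}
  {r: False, k: False, j: False, i: False}


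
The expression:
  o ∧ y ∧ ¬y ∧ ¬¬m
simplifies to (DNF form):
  False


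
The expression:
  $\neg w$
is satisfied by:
  {w: False}


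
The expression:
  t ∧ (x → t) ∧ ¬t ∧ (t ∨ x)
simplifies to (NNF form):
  False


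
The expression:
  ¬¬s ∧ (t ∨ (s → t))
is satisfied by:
  {t: True, s: True}


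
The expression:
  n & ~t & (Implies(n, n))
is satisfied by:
  {n: True, t: False}


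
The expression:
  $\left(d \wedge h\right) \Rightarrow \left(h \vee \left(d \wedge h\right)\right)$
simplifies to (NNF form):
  $\text{True}$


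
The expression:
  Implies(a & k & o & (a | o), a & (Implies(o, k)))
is always true.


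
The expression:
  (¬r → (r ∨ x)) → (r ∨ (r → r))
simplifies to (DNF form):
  True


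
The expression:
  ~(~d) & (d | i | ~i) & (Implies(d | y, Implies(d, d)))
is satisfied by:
  {d: True}


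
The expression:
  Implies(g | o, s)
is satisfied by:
  {s: True, o: False, g: False}
  {s: True, g: True, o: False}
  {s: True, o: True, g: False}
  {s: True, g: True, o: True}
  {g: False, o: False, s: False}


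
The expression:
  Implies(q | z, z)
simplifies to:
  z | ~q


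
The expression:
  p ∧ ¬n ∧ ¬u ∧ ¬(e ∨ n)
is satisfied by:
  {p: True, u: False, e: False, n: False}


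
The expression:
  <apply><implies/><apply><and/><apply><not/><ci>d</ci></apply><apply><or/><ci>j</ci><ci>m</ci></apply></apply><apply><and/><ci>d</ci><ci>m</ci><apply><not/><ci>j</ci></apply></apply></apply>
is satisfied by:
  {d: True, j: False, m: False}
  {d: True, m: True, j: False}
  {d: True, j: True, m: False}
  {d: True, m: True, j: True}
  {m: False, j: False, d: False}


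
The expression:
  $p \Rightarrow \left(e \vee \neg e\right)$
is always true.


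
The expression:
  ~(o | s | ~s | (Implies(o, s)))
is never true.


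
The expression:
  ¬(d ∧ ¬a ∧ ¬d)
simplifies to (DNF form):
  True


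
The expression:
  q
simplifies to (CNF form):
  q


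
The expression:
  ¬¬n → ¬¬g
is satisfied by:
  {g: True, n: False}
  {n: False, g: False}
  {n: True, g: True}


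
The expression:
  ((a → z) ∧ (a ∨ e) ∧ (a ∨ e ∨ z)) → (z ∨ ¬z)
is always true.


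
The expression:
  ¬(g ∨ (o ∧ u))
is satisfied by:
  {u: False, g: False, o: False}
  {o: True, u: False, g: False}
  {u: True, o: False, g: False}


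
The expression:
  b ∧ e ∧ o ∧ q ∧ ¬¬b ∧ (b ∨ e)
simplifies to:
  b ∧ e ∧ o ∧ q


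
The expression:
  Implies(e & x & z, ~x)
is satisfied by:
  {e: False, z: False, x: False}
  {x: True, e: False, z: False}
  {z: True, e: False, x: False}
  {x: True, z: True, e: False}
  {e: True, x: False, z: False}
  {x: True, e: True, z: False}
  {z: True, e: True, x: False}


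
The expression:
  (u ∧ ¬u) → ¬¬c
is always true.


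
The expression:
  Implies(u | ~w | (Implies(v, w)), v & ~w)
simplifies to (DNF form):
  v & ~w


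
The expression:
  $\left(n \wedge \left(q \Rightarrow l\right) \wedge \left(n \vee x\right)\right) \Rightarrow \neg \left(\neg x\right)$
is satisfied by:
  {x: True, q: True, l: False, n: False}
  {x: True, q: False, l: False, n: False}
  {x: True, l: True, q: True, n: False}
  {x: True, l: True, q: False, n: False}
  {q: True, x: False, l: False, n: False}
  {x: False, q: False, l: False, n: False}
  {l: True, q: True, x: False, n: False}
  {l: True, x: False, q: False, n: False}
  {x: True, n: True, q: True, l: False}
  {x: True, n: True, q: False, l: False}
  {x: True, n: True, l: True, q: True}
  {x: True, n: True, l: True, q: False}
  {n: True, q: True, l: False, x: False}


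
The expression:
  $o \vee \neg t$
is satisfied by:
  {o: True, t: False}
  {t: False, o: False}
  {t: True, o: True}


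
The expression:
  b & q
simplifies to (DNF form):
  b & q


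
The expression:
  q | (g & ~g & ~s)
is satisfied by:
  {q: True}


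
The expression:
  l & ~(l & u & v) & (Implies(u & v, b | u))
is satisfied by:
  {l: True, u: False, v: False}
  {v: True, l: True, u: False}
  {u: True, l: True, v: False}


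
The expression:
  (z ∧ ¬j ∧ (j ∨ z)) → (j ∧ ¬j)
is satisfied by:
  {j: True, z: False}
  {z: False, j: False}
  {z: True, j: True}


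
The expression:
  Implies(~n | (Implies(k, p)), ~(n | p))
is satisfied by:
  {k: True, p: False, n: False}
  {k: False, p: False, n: False}
  {n: True, k: True, p: False}


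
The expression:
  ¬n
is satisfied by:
  {n: False}


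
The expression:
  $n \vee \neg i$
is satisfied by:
  {n: True, i: False}
  {i: False, n: False}
  {i: True, n: True}


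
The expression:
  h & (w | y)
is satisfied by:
  {h: True, y: True, w: True}
  {h: True, y: True, w: False}
  {h: True, w: True, y: False}


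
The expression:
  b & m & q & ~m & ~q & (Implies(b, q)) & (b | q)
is never true.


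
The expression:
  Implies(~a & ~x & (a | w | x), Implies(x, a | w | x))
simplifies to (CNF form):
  True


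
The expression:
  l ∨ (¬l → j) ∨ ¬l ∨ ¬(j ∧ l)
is always true.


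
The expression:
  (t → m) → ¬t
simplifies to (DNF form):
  ¬m ∨ ¬t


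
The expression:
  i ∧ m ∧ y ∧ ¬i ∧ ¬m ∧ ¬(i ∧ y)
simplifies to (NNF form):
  False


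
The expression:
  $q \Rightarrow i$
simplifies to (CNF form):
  $i \vee \neg q$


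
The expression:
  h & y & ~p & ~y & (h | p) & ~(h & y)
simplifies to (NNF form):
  False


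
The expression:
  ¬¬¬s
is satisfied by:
  {s: False}


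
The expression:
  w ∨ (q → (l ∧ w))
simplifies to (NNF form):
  w ∨ ¬q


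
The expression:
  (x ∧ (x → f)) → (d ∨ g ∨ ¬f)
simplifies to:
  d ∨ g ∨ ¬f ∨ ¬x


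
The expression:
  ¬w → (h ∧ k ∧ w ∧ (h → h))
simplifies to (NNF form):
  w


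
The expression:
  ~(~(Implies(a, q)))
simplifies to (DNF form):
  q | ~a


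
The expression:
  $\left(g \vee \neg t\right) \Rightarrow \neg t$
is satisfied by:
  {g: False, t: False}
  {t: True, g: False}
  {g: True, t: False}


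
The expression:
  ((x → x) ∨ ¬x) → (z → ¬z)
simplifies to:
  ¬z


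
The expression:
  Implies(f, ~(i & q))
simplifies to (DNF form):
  ~f | ~i | ~q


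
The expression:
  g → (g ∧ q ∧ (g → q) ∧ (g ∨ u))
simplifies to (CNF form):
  q ∨ ¬g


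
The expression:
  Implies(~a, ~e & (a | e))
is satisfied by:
  {a: True}


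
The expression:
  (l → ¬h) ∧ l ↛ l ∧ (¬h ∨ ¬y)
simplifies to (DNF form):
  False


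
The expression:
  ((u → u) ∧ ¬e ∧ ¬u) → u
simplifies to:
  e ∨ u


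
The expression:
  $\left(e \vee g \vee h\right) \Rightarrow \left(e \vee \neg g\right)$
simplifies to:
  $e \vee \neg g$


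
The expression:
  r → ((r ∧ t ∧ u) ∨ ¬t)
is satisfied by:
  {u: True, t: False, r: False}
  {u: False, t: False, r: False}
  {r: True, u: True, t: False}
  {r: True, u: False, t: False}
  {t: True, u: True, r: False}
  {t: True, u: False, r: False}
  {t: True, r: True, u: True}


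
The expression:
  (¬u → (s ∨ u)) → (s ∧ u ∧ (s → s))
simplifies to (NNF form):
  (s ∧ u) ∨ (¬s ∧ ¬u)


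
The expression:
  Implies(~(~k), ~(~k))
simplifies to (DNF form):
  True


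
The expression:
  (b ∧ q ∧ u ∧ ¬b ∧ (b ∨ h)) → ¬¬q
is always true.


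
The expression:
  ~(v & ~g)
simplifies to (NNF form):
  g | ~v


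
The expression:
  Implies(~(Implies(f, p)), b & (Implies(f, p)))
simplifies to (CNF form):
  p | ~f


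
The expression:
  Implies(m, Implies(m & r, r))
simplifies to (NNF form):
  True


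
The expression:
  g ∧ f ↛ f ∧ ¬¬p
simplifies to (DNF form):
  False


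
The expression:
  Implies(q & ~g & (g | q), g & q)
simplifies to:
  g | ~q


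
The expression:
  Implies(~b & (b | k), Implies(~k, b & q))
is always true.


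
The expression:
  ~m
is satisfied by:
  {m: False}


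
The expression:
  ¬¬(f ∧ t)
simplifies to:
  f ∧ t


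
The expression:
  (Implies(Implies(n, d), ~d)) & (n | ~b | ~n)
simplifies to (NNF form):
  ~d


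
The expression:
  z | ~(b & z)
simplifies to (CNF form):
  True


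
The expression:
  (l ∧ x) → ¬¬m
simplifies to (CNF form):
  m ∨ ¬l ∨ ¬x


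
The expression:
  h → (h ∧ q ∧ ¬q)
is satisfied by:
  {h: False}


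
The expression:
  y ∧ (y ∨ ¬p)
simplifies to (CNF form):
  y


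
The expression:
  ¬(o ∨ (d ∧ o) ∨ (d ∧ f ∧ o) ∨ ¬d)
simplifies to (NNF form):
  d ∧ ¬o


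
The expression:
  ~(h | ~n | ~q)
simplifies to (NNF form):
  n & q & ~h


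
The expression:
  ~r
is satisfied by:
  {r: False}


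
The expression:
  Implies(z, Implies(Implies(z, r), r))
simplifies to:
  True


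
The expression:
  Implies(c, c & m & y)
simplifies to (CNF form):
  (m | ~c) & (y | ~c)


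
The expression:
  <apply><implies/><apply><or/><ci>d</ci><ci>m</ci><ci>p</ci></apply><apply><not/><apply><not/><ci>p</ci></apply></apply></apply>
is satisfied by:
  {p: True, m: False, d: False}
  {d: True, p: True, m: False}
  {p: True, m: True, d: False}
  {d: True, p: True, m: True}
  {d: False, m: False, p: False}


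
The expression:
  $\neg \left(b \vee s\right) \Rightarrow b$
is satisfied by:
  {b: True, s: True}
  {b: True, s: False}
  {s: True, b: False}


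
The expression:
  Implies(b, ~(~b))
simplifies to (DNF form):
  True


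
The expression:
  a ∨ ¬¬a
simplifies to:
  a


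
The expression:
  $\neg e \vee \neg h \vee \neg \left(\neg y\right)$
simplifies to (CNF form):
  $y \vee \neg e \vee \neg h$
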